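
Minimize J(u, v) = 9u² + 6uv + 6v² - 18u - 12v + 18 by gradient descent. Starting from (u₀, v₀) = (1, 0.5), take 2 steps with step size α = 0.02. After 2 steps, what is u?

0.9016

∇J = (18u + 6v - 18, 6u + 12v - 12)
(u₁, v₁) = (1, 0.5) − 0.02·(3, 0) = (0.94, 0.5)
(u₂, v₂) = (0.94, 0.5) − 0.02·(1.92, -0.36) = (0.9016, 0.5072)
u = 0.9016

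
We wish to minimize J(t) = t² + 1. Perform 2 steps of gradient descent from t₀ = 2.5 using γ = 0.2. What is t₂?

J′(t) = 2t
t₁ = 2.5 − 0.2·5 = 1.5
t₂ = 1.5 − 0.2·3 = 0.9

0.9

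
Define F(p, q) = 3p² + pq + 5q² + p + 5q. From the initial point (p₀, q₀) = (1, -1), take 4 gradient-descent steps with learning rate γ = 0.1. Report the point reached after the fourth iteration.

∇F = (6p + q + 1, p + 10q + 5)
(p₁, q₁) = (1, -1) − 0.1·(6, -4) = (0.4, -0.6)
(p₂, q₂) = (0.4, -0.6) − 0.1·(2.8, -0.6) = (0.12, -0.54)
(p₃, q₃) = (0.12, -0.54) − 0.1·(1.18, -0.28) = (0.002, -0.512)
(p₄, q₄) = (0.002, -0.512) − 0.1·(0.5, -0.118) = (-0.048, -0.5002)

(-0.048, -0.5002)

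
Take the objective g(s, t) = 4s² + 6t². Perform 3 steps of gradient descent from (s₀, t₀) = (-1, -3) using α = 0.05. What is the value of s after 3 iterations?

-0.216

∇g = (8s, 12t)
(s₁, t₁) = (-1, -3) − 0.05·(-8, -36) = (-0.6, -1.2)
(s₂, t₂) = (-0.6, -1.2) − 0.05·(-4.8, -14.4) = (-0.36, -0.48)
(s₃, t₃) = (-0.36, -0.48) − 0.05·(-2.88, -5.76) = (-0.216, -0.192)
s = -0.216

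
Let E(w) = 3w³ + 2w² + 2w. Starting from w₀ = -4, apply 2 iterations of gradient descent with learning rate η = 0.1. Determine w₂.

-270.5

E′(w) = 9w² + 4w + 2
w₁ = -4 − 0.1·130 = -17
w₂ = -17 − 0.1·2535 = -270.5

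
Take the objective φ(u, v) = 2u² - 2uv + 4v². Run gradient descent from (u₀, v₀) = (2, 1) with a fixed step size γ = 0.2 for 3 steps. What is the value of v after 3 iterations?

∇φ = (4u - 2v, -2u + 8v)
Step 1: at (2, 1), ∇φ = (6, 4) → (2, 1) − 0.2·(6, 4) = (0.8, 0.2)
Step 2: at (0.8, 0.2), ∇φ = (2.8, 0) → (0.8, 0.2) − 0.2·(2.8, 0) = (0.24, 0.2)
Step 3: at (0.24, 0.2), ∇φ = (0.56, 1.12) → (0.24, 0.2) − 0.2·(0.56, 1.12) = (0.128, -0.024)
v = -0.024

-0.024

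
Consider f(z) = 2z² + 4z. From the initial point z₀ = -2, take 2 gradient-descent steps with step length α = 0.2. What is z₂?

-1.04

f′(z) = 4z + 4
Step 1: f′(-2) = -4; z₁ = -2 − 0.2·(-4) = -1.2
Step 2: f′(-1.2) = -0.8; z₂ = -1.2 − 0.2·(-0.8) = -1.04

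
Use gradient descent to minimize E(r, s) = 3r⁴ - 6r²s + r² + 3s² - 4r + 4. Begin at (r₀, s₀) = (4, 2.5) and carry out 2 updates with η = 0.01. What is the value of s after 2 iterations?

3.492424

∇E = (12r³ - 12rs + 2r - 4, -6r² + 6s)
(r₁, s₁) = (4, 2.5) − 0.01·(652, -81) = (-2.52, 3.31)
(r₂, s₂) = (-2.52, 3.31) − 0.01·(-100.981696, -18.2424) = (-1.51018304, 3.492424)
s = 3.492424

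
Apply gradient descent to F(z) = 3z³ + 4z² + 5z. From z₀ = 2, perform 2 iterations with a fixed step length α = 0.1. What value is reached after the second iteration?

-13.561

F′(z) = 9z² + 8z + 5
z₁ = 2 − 0.1·57 = -3.7
z₂ = -3.7 − 0.1·98.61 = -13.561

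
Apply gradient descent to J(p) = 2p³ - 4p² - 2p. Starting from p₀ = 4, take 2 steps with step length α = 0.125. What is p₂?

-17.796875

J′(p) = 6p² - 8p - 2
p₁ = 4 − 0.125·62 = -3.75
p₂ = -3.75 − 0.125·112.375 = -17.796875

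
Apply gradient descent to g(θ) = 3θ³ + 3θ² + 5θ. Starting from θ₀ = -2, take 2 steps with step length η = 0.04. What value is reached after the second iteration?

-6.196416

g′(θ) = 9θ² + 6θ + 5
θ₁ = -2 − 0.04·29 = -3.16
θ₂ = -3.16 − 0.04·75.9104 = -6.196416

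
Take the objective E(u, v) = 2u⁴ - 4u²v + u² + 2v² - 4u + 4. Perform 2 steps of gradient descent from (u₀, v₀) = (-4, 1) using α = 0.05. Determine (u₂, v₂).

(-3445.0264, 88.072)

∇E = (8u³ - 8uv + 2u - 4, -4u² + 4v)
Step 1: at (-4, 1), ∇E = (-492, -60) → (-4, 1) − 0.05·(-492, -60) = (20.6, 4)
Step 2: at (20.6, 4), ∇E = (69312.528, -1681.44) → (20.6, 4) − 0.05·(69312.528, -1681.44) = (-3445.0264, 88.072)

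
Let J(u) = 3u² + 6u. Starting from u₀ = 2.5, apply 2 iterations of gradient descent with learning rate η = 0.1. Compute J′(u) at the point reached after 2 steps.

3.36

J′(u) = 6u + 6
u₁ = 2.5 − 0.1·21 = 0.4
u₂ = 0.4 − 0.1·8.4 = -0.44
J′(u) at (-0.44) = 3.36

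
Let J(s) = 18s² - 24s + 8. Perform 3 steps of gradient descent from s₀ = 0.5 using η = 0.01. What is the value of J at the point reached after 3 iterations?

0.034359738368

J′(s) = 36s - 24
Step 1: J′(0.5) = -6; s₁ = 0.5 − 0.01·(-6) = 0.56
Step 2: J′(0.56) = -3.84; s₂ = 0.56 − 0.01·(-3.84) = 0.5984
Step 3: J′(0.5984) = -2.4576; s₃ = 0.5984 − 0.01·(-2.4576) = 0.622976
J(0.622976) = 0.034359738368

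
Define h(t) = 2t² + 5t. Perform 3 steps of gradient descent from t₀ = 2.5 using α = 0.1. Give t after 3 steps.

-0.44

h′(t) = 4t + 5
t₁ = 2.5 − 0.1·15 = 1
t₂ = 1 − 0.1·9 = 0.1
t₃ = 0.1 − 0.1·5.4 = -0.44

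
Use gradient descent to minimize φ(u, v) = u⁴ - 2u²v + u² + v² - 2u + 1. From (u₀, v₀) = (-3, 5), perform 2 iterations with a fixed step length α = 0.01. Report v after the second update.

∇φ = (4u³ - 4uv + 2u - 2, -2u² + 2v)
(u₁, v₁) = (-3, 5) − 0.01·(-56, -8) = (-2.44, 5.08)
(u₂, v₂) = (-2.44, 5.08) − 0.01·(-15.406336, -1.7472) = (-2.28593664, 5.097472)
v = 5.097472

5.097472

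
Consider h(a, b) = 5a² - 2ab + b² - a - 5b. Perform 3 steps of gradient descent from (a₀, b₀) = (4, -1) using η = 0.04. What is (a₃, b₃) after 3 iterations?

∇h = (10a - 2b - 1, -2a + 2b - 5)
(a₁, b₁) = (4, -1) − 0.04·(41, -15) = (2.36, -0.4)
(a₂, b₂) = (2.36, -0.4) − 0.04·(23.4, -10.52) = (1.424, 0.0208)
(a₃, b₃) = (1.424, 0.0208) − 0.04·(13.1984, -7.8064) = (0.896064, 0.333056)

(0.896064, 0.333056)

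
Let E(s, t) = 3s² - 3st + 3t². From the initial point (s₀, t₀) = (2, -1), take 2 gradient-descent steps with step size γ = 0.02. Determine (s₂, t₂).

(1.4504, -0.5668)

∇E = (6s - 3t, -3s + 6t)
(s₁, t₁) = (2, -1) − 0.02·(15, -12) = (1.7, -0.76)
(s₂, t₂) = (1.7, -0.76) − 0.02·(12.48, -9.66) = (1.4504, -0.5668)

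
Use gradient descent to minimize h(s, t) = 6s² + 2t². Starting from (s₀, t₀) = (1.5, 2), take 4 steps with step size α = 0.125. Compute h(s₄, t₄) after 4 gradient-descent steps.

0.083984375

∇h = (12s, 4t)
Step 1: at (1.5, 2), ∇h = (18, 8) → (1.5, 2) − 0.125·(18, 8) = (-0.75, 1)
Step 2: at (-0.75, 1), ∇h = (-9, 4) → (-0.75, 1) − 0.125·(-9, 4) = (0.375, 0.5)
Step 3: at (0.375, 0.5), ∇h = (4.5, 2) → (0.375, 0.5) − 0.125·(4.5, 2) = (-0.1875, 0.25)
Step 4: at (-0.1875, 0.25), ∇h = (-2.25, 1) → (-0.1875, 0.25) − 0.125·(-2.25, 1) = (0.09375, 0.125)
h(0.09375, 0.125) = 0.083984375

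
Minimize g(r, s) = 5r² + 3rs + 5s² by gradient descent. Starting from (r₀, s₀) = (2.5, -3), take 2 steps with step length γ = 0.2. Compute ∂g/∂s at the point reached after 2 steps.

-11.4

∇g = (10r + 3s, 3r + 10s)
Step 1: at (2.5, -3), ∇g = (16, -22.5) → (2.5, -3) − 0.2·(16, -22.5) = (-0.7, 1.5)
Step 2: at (-0.7, 1.5), ∇g = (-2.5, 12.9) → (-0.7, 1.5) − 0.2·(-2.5, 12.9) = (-0.2, -1.08)
∂g/∂s at (-0.2, -1.08) = -11.4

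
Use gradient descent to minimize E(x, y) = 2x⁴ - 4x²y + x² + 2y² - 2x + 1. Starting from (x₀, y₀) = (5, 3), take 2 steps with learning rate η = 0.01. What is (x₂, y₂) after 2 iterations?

(-0.31386624, 4.326976)

∇E = (8x³ - 8xy + 2x - 2, -4x² + 4y)
(x₁, y₁) = (5, 3) − 0.01·(888, -88) = (-3.88, 3.88)
(x₂, y₂) = (-3.88, 3.88) − 0.01·(-356.613376, -44.6976) = (-0.31386624, 4.326976)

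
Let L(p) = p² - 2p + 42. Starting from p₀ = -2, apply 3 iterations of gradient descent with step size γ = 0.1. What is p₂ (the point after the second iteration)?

-0.92

L′(p) = 2p - 2
p₁ = -2 − 0.1·(-6) = -1.4
p₂ = -1.4 − 0.1·(-4.8) = -0.92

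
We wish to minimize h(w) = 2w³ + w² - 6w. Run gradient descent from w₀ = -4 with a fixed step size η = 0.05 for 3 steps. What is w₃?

-237.1403787

h′(w) = 6w² + 2w - 6
Step 1: h′(-4) = 82; w₁ = -4 − 0.05·82 = -8.1
Step 2: h′(-8.1) = 371.46; w₂ = -8.1 − 0.05·371.46 = -26.673
Step 3: h′(-26.673) = 4209.347574; w₃ = -26.673 − 0.05·4209.347574 = -237.1403787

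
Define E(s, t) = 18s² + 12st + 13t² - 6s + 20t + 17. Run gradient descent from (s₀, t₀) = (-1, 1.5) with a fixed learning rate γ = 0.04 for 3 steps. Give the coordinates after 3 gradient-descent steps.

(0.413888, -0.980576)

∇E = (36s + 12t - 6, 12s + 26t + 20)
Step 1: at (-1, 1.5), ∇E = (-24, 47) → (-1, 1.5) − 0.04·(-24, 47) = (-0.04, -0.38)
Step 2: at (-0.04, -0.38), ∇E = (-12, 9.64) → (-0.04, -0.38) − 0.04·(-12, 9.64) = (0.44, -0.7656)
Step 3: at (0.44, -0.7656), ∇E = (0.6528, 5.3744) → (0.44, -0.7656) − 0.04·(0.6528, 5.3744) = (0.413888, -0.980576)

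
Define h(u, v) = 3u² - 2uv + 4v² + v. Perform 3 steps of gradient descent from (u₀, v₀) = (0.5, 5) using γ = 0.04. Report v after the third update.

1.616576

∇h = (6u - 2v, -2u + 8v + 1)
Step 1: at (0.5, 5), ∇h = (-7, 40) → (0.5, 5) − 0.04·(-7, 40) = (0.78, 3.4)
Step 2: at (0.78, 3.4), ∇h = (-2.12, 26.64) → (0.78, 3.4) − 0.04·(-2.12, 26.64) = (0.8648, 2.3344)
Step 3: at (0.8648, 2.3344), ∇h = (0.52, 17.9456) → (0.8648, 2.3344) − 0.04·(0.52, 17.9456) = (0.844, 1.616576)
v = 1.616576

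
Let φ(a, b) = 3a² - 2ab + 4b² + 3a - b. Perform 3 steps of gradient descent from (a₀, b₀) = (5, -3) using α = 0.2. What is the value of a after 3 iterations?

-2.24

∇φ = (6a - 2b + 3, -2a + 8b - 1)
(a₁, b₁) = (5, -3) − 0.2·(39, -35) = (-2.8, 4)
(a₂, b₂) = (-2.8, 4) − 0.2·(-21.8, 36.6) = (1.56, -3.32)
(a₃, b₃) = (1.56, -3.32) − 0.2·(19, -30.68) = (-2.24, 2.816)
a = -2.24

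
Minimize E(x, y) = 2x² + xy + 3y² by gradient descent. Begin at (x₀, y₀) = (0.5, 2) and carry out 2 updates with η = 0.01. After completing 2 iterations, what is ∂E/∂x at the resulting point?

∇E = (4x + y, x + 6y)
Step 1: at (0.5, 2), ∇E = (4, 12.5) → (0.5, 2) − 0.01·(4, 12.5) = (0.46, 1.875)
Step 2: at (0.46, 1.875), ∇E = (3.715, 11.71) → (0.46, 1.875) − 0.01·(3.715, 11.71) = (0.42285, 1.7579)
∂E/∂x at (0.42285, 1.7579) = 3.4493

3.4493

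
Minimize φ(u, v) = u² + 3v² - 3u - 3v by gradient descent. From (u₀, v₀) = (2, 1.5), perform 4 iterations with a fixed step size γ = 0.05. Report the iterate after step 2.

∇φ = (2u - 3, 6v - 3)
Step 1: at (2, 1.5), ∇φ = (1, 6) → (2, 1.5) − 0.05·(1, 6) = (1.95, 1.2)
Step 2: at (1.95, 1.2), ∇φ = (0.9, 4.2) → (1.95, 1.2) − 0.05·(0.9, 4.2) = (1.905, 0.99)

(1.905, 0.99)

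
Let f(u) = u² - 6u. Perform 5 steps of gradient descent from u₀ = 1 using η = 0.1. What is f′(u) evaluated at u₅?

f′(u) = 2u - 6
Step 1: f′(1) = -4; u₁ = 1 − 0.1·(-4) = 1.4
Step 2: f′(1.4) = -3.2; u₂ = 1.4 − 0.1·(-3.2) = 1.72
Step 3: f′(1.72) = -2.56; u₃ = 1.72 − 0.1·(-2.56) = 1.976
Step 4: f′(1.976) = -2.048; u₄ = 1.976 − 0.1·(-2.048) = 2.1808
Step 5: f′(2.1808) = -1.6384; u₅ = 2.1808 − 0.1·(-1.6384) = 2.34464
f′(u) at (2.34464) = -1.31072

-1.31072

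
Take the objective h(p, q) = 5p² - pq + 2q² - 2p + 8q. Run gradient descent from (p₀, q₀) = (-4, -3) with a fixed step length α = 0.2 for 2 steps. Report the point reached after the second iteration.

∇h = (10p - q - 2, -p + 4q + 8)
Step 1: at (-4, -3), ∇h = (-39, 0) → (-4, -3) − 0.2·(-39, 0) = (3.8, -3)
Step 2: at (3.8, -3), ∇h = (39, -7.8) → (3.8, -3) − 0.2·(39, -7.8) = (-4, -1.44)

(-4, -1.44)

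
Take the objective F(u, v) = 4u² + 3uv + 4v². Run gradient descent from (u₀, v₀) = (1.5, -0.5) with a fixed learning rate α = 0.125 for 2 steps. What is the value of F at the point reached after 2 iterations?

∇F = (8u + 3v, 3u + 8v)
Step 1: at (1.5, -0.5), ∇F = (10.5, 0.5) → (1.5, -0.5) − 0.125·(10.5, 0.5) = (0.1875, -0.5625)
Step 2: at (0.1875, -0.5625), ∇F = (-0.1875, -3.9375) → (0.1875, -0.5625) − 0.125·(-0.1875, -3.9375) = (0.2109375, -0.0703125)
F(0.2109375, -0.0703125) = 0.15325927734375

0.15325927734375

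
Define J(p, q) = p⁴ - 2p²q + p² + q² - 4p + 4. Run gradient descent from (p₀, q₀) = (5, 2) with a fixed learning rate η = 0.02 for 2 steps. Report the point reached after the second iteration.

(1.37337344, 3.549696)

∇J = (4p³ - 4pq + 2p - 4, -2p² + 2q)
(p₁, q₁) = (5, 2) − 0.02·(466, -46) = (-4.32, 2.92)
(p₂, q₂) = (-4.32, 2.92) − 0.02·(-284.668672, -31.4848) = (1.37337344, 3.549696)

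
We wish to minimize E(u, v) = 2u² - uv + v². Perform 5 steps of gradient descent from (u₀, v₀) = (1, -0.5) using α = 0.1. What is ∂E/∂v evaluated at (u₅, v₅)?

-0.151415

∇E = (4u - v, -u + 2v)
(u₁, v₁) = (1, -0.5) − 0.1·(4.5, -2) = (0.55, -0.3)
(u₂, v₂) = (0.55, -0.3) − 0.1·(2.5, -1.15) = (0.3, -0.185)
(u₃, v₃) = (0.3, -0.185) − 0.1·(1.385, -0.67) = (0.1615, -0.118)
(u₄, v₄) = (0.1615, -0.118) − 0.1·(0.764, -0.3975) = (0.0851, -0.07825)
(u₅, v₅) = (0.0851, -0.07825) − 0.1·(0.41865, -0.2416) = (0.043235, -0.05409)
∂E/∂v at (0.043235, -0.05409) = -0.151415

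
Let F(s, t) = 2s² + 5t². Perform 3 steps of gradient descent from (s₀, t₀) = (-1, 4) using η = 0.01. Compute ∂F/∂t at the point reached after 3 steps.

29.16

∇F = (4s, 10t)
(s₁, t₁) = (-1, 4) − 0.01·(-4, 40) = (-0.96, 3.6)
(s₂, t₂) = (-0.96, 3.6) − 0.01·(-3.84, 36) = (-0.9216, 3.24)
(s₃, t₃) = (-0.9216, 3.24) − 0.01·(-3.6864, 32.4) = (-0.884736, 2.916)
∂F/∂t at (-0.884736, 2.916) = 29.16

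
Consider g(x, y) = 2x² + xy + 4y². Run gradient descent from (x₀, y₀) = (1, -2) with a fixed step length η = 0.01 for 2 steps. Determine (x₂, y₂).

(0.9593, -1.7118)

∇g = (4x + y, x + 8y)
(x₁, y₁) = (1, -2) − 0.01·(2, -15) = (0.98, -1.85)
(x₂, y₂) = (0.98, -1.85) − 0.01·(2.07, -13.82) = (0.9593, -1.7118)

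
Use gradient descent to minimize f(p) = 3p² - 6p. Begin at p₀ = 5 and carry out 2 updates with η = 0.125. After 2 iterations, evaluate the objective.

-2.8125

f′(p) = 6p - 6
Step 1: f′(5) = 24; p₁ = 5 − 0.125·24 = 2
Step 2: f′(2) = 6; p₂ = 2 − 0.125·6 = 1.25
f(1.25) = -2.8125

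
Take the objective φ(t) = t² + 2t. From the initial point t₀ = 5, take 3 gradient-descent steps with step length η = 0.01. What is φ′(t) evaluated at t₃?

11.294304

φ′(t) = 2t + 2
Step 1: φ′(5) = 12; t₁ = 5 − 0.01·12 = 4.88
Step 2: φ′(4.88) = 11.76; t₂ = 4.88 − 0.01·11.76 = 4.7624
Step 3: φ′(4.7624) = 11.5248; t₃ = 4.7624 − 0.01·11.5248 = 4.647152
φ′(t) at (4.647152) = 11.294304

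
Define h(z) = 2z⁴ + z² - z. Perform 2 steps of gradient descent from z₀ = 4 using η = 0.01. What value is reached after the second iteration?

h′(z) = 8z³ + 2z - 1
z₁ = 4 − 0.01·519 = -1.19
z₂ = -1.19 − 0.01·(-16.861272) = -1.02138728

-1.02138728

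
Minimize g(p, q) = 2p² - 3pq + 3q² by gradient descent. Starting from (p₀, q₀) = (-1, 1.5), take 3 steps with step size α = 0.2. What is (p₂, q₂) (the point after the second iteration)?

(-0.4, 0.6)

∇g = (4p - 3q, -3p + 6q)
Step 1: at (-1, 1.5), ∇g = (-8.5, 12) → (-1, 1.5) − 0.2·(-8.5, 12) = (0.7, -0.9)
Step 2: at (0.7, -0.9), ∇g = (5.5, -7.5) → (0.7, -0.9) − 0.2·(5.5, -7.5) = (-0.4, 0.6)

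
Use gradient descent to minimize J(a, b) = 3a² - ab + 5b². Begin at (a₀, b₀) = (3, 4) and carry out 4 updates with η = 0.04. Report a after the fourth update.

1.22001408

∇J = (6a - b, -a + 10b)
Step 1: at (3, 4), ∇J = (14, 37) → (3, 4) − 0.04·(14, 37) = (2.44, 2.52)
Step 2: at (2.44, 2.52), ∇J = (12.12, 22.76) → (2.44, 2.52) − 0.04·(12.12, 22.76) = (1.9552, 1.6096)
Step 3: at (1.9552, 1.6096), ∇J = (10.1216, 14.1408) → (1.9552, 1.6096) − 0.04·(10.1216, 14.1408) = (1.550336, 1.043968)
Step 4: at (1.550336, 1.043968), ∇J = (8.258048, 8.889344) → (1.550336, 1.043968) − 0.04·(8.258048, 8.889344) = (1.22001408, 0.68839424)
a = 1.22001408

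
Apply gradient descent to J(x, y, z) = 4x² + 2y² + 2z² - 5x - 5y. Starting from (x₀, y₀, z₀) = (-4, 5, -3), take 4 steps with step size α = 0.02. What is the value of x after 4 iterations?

∇J = (8x - 5, 4y - 5, 4z)
Step 1: at (-4, 5, -3), ∇J = (-37, 15, -12) → (-4, 5, -3) − 0.02·(-37, 15, -12) = (-3.26, 4.7, -2.76)
Step 2: at (-3.26, 4.7, -2.76), ∇J = (-31.08, 13.8, -11.04) → (-3.26, 4.7, -2.76) − 0.02·(-31.08, 13.8, -11.04) = (-2.6384, 4.424, -2.5392)
Step 3: at (-2.6384, 4.424, -2.5392), ∇J = (-26.1072, 12.696, -10.1568) → (-2.6384, 4.424, -2.5392) − 0.02·(-26.1072, 12.696, -10.1568) = (-2.116256, 4.17008, -2.336064)
Step 4: at (-2.116256, 4.17008, -2.336064), ∇J = (-21.930048, 11.68032, -9.344256) → (-2.116256, 4.17008, -2.336064) − 0.02·(-21.930048, 11.68032, -9.344256) = (-1.67765504, 3.9364736, -2.14917888)
x = -1.67765504

-1.67765504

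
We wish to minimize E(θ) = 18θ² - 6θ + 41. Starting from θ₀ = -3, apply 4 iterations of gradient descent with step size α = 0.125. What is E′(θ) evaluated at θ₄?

-17107.125

E′(θ) = 36θ - 6
θ₁ = -3 − 0.125·(-114) = 11.25
θ₂ = 11.25 − 0.125·399 = -38.625
θ₃ = -38.625 − 0.125·(-1396.5) = 135.9375
θ₄ = 135.9375 − 0.125·4887.75 = -475.03125
E′(θ) at (-475.03125) = -17107.125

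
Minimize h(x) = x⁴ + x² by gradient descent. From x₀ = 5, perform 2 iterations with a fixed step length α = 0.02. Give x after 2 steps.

h′(x) = 4x³ + 2x
x₁ = 5 − 0.02·510 = -5.2
x₂ = -5.2 − 0.02·(-572.832) = 6.25664

6.25664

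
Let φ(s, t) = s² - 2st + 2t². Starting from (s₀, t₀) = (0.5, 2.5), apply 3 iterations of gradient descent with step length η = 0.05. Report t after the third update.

∇φ = (2s - 2t, -2s + 4t)
Step 1: at (0.5, 2.5), ∇φ = (-4, 9) → (0.5, 2.5) − 0.05·(-4, 9) = (0.7, 2.05)
Step 2: at (0.7, 2.05), ∇φ = (-2.7, 6.8) → (0.7, 2.05) − 0.05·(-2.7, 6.8) = (0.835, 1.71)
Step 3: at (0.835, 1.71), ∇φ = (-1.75, 5.17) → (0.835, 1.71) − 0.05·(-1.75, 5.17) = (0.9225, 1.4515)
t = 1.4515

1.4515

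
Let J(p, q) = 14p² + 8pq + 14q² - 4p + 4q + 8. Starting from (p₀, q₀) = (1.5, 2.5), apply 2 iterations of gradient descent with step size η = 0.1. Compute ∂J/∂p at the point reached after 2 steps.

472.72

∇J = (28p + 8q - 4, 8p + 28q + 4)
(p₁, q₁) = (1.5, 2.5) − 0.1·(58, 86) = (-4.3, -6.1)
(p₂, q₂) = (-4.3, -6.1) − 0.1·(-173.2, -201.2) = (13.02, 14.02)
∂J/∂p at (13.02, 14.02) = 472.72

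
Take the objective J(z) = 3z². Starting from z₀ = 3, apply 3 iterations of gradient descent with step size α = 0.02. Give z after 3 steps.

J′(z) = 6z
Step 1: J′(3) = 18; z₁ = 3 − 0.02·18 = 2.64
Step 2: J′(2.64) = 15.84; z₂ = 2.64 − 0.02·15.84 = 2.3232
Step 3: J′(2.3232) = 13.9392; z₃ = 2.3232 − 0.02·13.9392 = 2.044416

2.044416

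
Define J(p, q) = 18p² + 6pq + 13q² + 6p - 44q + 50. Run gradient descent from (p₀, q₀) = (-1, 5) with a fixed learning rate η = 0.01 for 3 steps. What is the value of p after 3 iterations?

-0.88576

∇J = (36p + 6q + 6, 6p + 26q - 44)
(p₁, q₁) = (-1, 5) − 0.01·(0, 80) = (-1, 4.2)
(p₂, q₂) = (-1, 4.2) − 0.01·(-4.8, 59.2) = (-0.952, 3.608)
(p₃, q₃) = (-0.952, 3.608) − 0.01·(-6.624, 44.096) = (-0.88576, 3.16704)
p = -0.88576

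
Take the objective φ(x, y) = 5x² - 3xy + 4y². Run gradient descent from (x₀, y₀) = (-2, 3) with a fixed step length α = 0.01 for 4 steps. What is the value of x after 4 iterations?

∇φ = (10x - 3y, -3x + 8y)
Step 1: at (-2, 3), ∇φ = (-29, 30) → (-2, 3) − 0.01·(-29, 30) = (-1.71, 2.7)
Step 2: at (-1.71, 2.7), ∇φ = (-25.2, 26.73) → (-1.71, 2.7) − 0.01·(-25.2, 26.73) = (-1.458, 2.4327)
Step 3: at (-1.458, 2.4327), ∇φ = (-21.8781, 23.8356) → (-1.458, 2.4327) − 0.01·(-21.8781, 23.8356) = (-1.239219, 2.194344)
Step 4: at (-1.239219, 2.194344), ∇φ = (-18.975222, 21.272409) → (-1.239219, 2.194344) − 0.01·(-18.975222, 21.272409) = (-1.04946678, 1.98161991)
x = -1.04946678

-1.04946678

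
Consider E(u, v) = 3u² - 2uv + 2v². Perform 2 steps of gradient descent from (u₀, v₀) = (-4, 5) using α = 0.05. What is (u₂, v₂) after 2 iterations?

(-1.25, 2.65)

∇E = (6u - 2v, -2u + 4v)
Step 1: at (-4, 5), ∇E = (-34, 28) → (-4, 5) − 0.05·(-34, 28) = (-2.3, 3.6)
Step 2: at (-2.3, 3.6), ∇E = (-21, 19) → (-2.3, 3.6) − 0.05·(-21, 19) = (-1.25, 2.65)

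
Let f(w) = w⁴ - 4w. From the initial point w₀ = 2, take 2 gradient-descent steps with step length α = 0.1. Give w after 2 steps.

f′(w) = 4w³ - 4
w₁ = 2 − 0.1·28 = -0.8
w₂ = -0.8 − 0.1·(-6.048) = -0.1952

-0.1952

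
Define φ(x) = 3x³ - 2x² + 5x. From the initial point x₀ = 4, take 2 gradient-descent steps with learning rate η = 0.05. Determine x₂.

-6.590125

φ′(x) = 9x² - 4x + 5
x₁ = 4 − 0.05·133 = -2.65
x₂ = -2.65 − 0.05·78.8025 = -6.590125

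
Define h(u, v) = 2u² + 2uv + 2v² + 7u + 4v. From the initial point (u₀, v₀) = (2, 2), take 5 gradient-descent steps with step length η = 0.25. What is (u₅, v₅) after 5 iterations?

(-1.734375, -0.28125)

∇h = (4u + 2v + 7, 2u + 4v + 4)
Step 1: at (2, 2), ∇h = (19, 16) → (2, 2) − 0.25·(19, 16) = (-2.75, -2)
Step 2: at (-2.75, -2), ∇h = (-8, -9.5) → (-2.75, -2) − 0.25·(-8, -9.5) = (-0.75, 0.375)
Step 3: at (-0.75, 0.375), ∇h = (4.75, 4) → (-0.75, 0.375) − 0.25·(4.75, 4) = (-1.9375, -0.625)
Step 4: at (-1.9375, -0.625), ∇h = (-2, -2.375) → (-1.9375, -0.625) − 0.25·(-2, -2.375) = (-1.4375, -0.03125)
Step 5: at (-1.4375, -0.03125), ∇h = (1.1875, 1) → (-1.4375, -0.03125) − 0.25·(1.1875, 1) = (-1.734375, -0.28125)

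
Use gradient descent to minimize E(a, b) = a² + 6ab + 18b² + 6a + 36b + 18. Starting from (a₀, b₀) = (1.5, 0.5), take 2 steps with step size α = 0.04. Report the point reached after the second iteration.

(1.1832, -0.796)

∇E = (2a + 6b + 6, 6a + 36b + 36)
Step 1: at (1.5, 0.5), ∇E = (12, 63) → (1.5, 0.5) − 0.04·(12, 63) = (1.02, -2.02)
Step 2: at (1.02, -2.02), ∇E = (-4.08, -30.6) → (1.02, -2.02) − 0.04·(-4.08, -30.6) = (1.1832, -0.796)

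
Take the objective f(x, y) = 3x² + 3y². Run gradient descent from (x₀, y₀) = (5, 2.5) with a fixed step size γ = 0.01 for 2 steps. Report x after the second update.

4.418

∇f = (6x, 6y)
(x₁, y₁) = (5, 2.5) − 0.01·(30, 15) = (4.7, 2.35)
(x₂, y₂) = (4.7, 2.35) − 0.01·(28.2, 14.1) = (4.418, 2.209)
x = 4.418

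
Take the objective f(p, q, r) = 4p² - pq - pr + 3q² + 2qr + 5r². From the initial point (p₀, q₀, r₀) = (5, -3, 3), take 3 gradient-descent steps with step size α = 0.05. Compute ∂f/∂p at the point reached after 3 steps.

8.7485

∇f = (8p - q - r, -p + 6q + 2r, -p + 2q + 10r)
Step 1: at (5, -3, 3), ∇f = (40, -17, 19) → (5, -3, 3) − 0.05·(40, -17, 19) = (3, -2.15, 2.05)
Step 2: at (3, -2.15, 2.05), ∇f = (24.1, -11.8, 13.2) → (3, -2.15, 2.05) − 0.05·(24.1, -11.8, 13.2) = (1.795, -1.56, 1.39)
Step 3: at (1.795, -1.56, 1.39), ∇f = (14.53, -8.375, 8.985) → (1.795, -1.56, 1.39) − 0.05·(14.53, -8.375, 8.985) = (1.0685, -1.14125, 0.94075)
∂f/∂p at (1.0685, -1.14125, 0.94075) = 8.7485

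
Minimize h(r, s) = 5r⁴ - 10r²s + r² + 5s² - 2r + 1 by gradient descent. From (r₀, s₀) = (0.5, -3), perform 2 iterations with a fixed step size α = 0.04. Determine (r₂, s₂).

(0.7655808, -0.78896)

∇h = (20r³ - 20rs + 2r - 2, -10r² + 10s)
(r₁, s₁) = (0.5, -3) − 0.04·(31.5, -32.5) = (-0.76, -1.7)
(r₂, s₂) = (-0.76, -1.7) − 0.04·(-38.13952, -22.776) = (0.7655808, -0.78896)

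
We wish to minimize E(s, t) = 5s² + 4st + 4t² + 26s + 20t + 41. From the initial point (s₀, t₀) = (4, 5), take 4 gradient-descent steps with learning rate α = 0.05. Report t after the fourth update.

-1.0562

∇E = (10s + 4t + 26, 4s + 8t + 20)
(s₁, t₁) = (4, 5) − 0.05·(86, 76) = (-0.3, 1.2)
(s₂, t₂) = (-0.3, 1.2) − 0.05·(27.8, 28.4) = (-1.69, -0.22)
(s₃, t₃) = (-1.69, -0.22) − 0.05·(8.22, 11.48) = (-2.101, -0.794)
(s₄, t₄) = (-2.101, -0.794) − 0.05·(1.814, 5.244) = (-2.1917, -1.0562)
t = -1.0562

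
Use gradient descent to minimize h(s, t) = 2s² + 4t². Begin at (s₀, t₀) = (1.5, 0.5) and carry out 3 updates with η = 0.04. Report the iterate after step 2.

∇h = (4s, 8t)
Step 1: at (1.5, 0.5), ∇h = (6, 4) → (1.5, 0.5) − 0.04·(6, 4) = (1.26, 0.34)
Step 2: at (1.26, 0.34), ∇h = (5.04, 2.72) → (1.26, 0.34) − 0.04·(5.04, 2.72) = (1.0584, 0.2312)

(1.0584, 0.2312)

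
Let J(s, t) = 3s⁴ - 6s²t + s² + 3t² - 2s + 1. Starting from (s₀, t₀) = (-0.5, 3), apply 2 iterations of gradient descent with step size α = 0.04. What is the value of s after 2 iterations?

∇J = (12s³ - 12st + 2s - 2, -6s² + 6t)
(s₁, t₁) = (-0.5, 3) − 0.04·(13.5, 16.5) = (-1.04, 2.34)
(s₂, t₂) = (-1.04, 2.34) − 0.04·(11.624832, 7.5504) = (-1.50499328, 2.037984)
s = -1.50499328

-1.50499328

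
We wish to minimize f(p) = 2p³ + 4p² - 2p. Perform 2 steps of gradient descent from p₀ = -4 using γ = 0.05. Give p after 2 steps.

-19.283

f′(p) = 6p² + 8p - 2
Step 1: f′(-4) = 62; p₁ = -4 − 0.05·62 = -7.1
Step 2: f′(-7.1) = 243.66; p₂ = -7.1 − 0.05·243.66 = -19.283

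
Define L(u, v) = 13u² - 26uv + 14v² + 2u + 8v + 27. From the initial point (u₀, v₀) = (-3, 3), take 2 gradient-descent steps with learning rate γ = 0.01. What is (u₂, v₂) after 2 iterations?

∇L = (26u - 26v + 2, -26u + 28v + 8)
(u₁, v₁) = (-3, 3) − 0.01·(-154, 170) = (-1.46, 1.3)
(u₂, v₂) = (-1.46, 1.3) − 0.01·(-69.76, 82.36) = (-0.7624, 0.4764)

(-0.7624, 0.4764)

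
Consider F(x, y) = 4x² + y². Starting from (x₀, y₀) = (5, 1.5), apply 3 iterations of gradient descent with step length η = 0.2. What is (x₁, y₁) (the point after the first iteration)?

(-3, 0.9)

∇F = (8x, 2y)
Step 1: at (5, 1.5), ∇F = (40, 3) → (5, 1.5) − 0.2·(40, 3) = (-3, 0.9)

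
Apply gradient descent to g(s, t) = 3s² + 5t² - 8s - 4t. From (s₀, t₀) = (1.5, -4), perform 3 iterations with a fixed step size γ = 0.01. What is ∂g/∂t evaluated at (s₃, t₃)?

-32.076

∇g = (6s - 8, 10t - 4)
(s₁, t₁) = (1.5, -4) − 0.01·(1, -44) = (1.49, -3.56)
(s₂, t₂) = (1.49, -3.56) − 0.01·(0.94, -39.6) = (1.4806, -3.164)
(s₃, t₃) = (1.4806, -3.164) − 0.01·(0.8836, -35.64) = (1.471764, -2.8076)
∂g/∂t at (1.471764, -2.8076) = -32.076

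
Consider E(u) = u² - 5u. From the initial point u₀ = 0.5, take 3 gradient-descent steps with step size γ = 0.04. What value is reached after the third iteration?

E′(u) = 2u - 5
u₁ = 0.5 − 0.04·(-4) = 0.66
u₂ = 0.66 − 0.04·(-3.68) = 0.8072
u₃ = 0.8072 − 0.04·(-3.3856) = 0.942624

0.942624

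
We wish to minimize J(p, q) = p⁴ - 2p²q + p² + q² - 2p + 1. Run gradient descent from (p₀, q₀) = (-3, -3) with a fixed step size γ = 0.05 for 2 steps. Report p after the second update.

-16.8832

∇J = (4p³ - 4pq + 2p - 2, -2p² + 2q)
Step 1: at (-3, -3), ∇J = (-152, -24) → (-3, -3) − 0.05·(-152, -24) = (4.6, -1.8)
Step 2: at (4.6, -1.8), ∇J = (429.664, -45.92) → (4.6, -1.8) − 0.05·(429.664, -45.92) = (-16.8832, 0.496)
p = -16.8832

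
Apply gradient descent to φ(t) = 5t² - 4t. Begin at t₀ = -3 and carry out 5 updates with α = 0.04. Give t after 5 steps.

0.135616

φ′(t) = 10t - 4
Step 1: φ′(-3) = -34; t₁ = -3 − 0.04·(-34) = -1.64
Step 2: φ′(-1.64) = -20.4; t₂ = -1.64 − 0.04·(-20.4) = -0.824
Step 3: φ′(-0.824) = -12.24; t₃ = -0.824 − 0.04·(-12.24) = -0.3344
Step 4: φ′(-0.3344) = -7.344; t₄ = -0.3344 − 0.04·(-7.344) = -0.04064
Step 5: φ′(-0.04064) = -4.4064; t₅ = -0.04064 − 0.04·(-4.4064) = 0.135616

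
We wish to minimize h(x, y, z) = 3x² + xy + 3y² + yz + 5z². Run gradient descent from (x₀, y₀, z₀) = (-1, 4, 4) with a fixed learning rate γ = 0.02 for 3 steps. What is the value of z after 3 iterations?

∇h = (6x + y, x + 6y + z, y + 10z)
(x₁, y₁, z₁) = (-1, 4, 4) − 0.02·(-2, 27, 44) = (-0.96, 3.46, 3.12)
(x₂, y₂, z₂) = (-0.96, 3.46, 3.12) − 0.02·(-2.3, 22.92, 34.66) = (-0.914, 3.0016, 2.4268)
(x₃, y₃, z₃) = (-0.914, 3.0016, 2.4268) − 0.02·(-2.4824, 19.5224, 27.2696) = (-0.864352, 2.611152, 1.881408)
z = 1.881408

1.881408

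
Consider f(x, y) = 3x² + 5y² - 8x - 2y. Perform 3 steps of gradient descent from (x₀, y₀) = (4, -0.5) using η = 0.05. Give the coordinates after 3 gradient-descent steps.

∇f = (6x - 8, 10y - 2)
(x₁, y₁) = (4, -0.5) − 0.05·(16, -7) = (3.2, -0.15)
(x₂, y₂) = (3.2, -0.15) − 0.05·(11.2, -3.5) = (2.64, 0.025)
(x₃, y₃) = (2.64, 0.025) − 0.05·(7.84, -1.75) = (2.248, 0.1125)

(2.248, 0.1125)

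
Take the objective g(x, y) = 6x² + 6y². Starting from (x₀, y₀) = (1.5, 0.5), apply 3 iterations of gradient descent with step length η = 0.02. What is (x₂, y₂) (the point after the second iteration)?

(0.8664, 0.2888)

∇g = (12x, 12y)
(x₁, y₁) = (1.5, 0.5) − 0.02·(18, 6) = (1.14, 0.38)
(x₂, y₂) = (1.14, 0.38) − 0.02·(13.68, 4.56) = (0.8664, 0.2888)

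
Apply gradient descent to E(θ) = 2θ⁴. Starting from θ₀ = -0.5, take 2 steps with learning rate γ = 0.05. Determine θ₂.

E′(θ) = 8θ³
θ₁ = -0.5 − 0.05·(-1) = -0.45
θ₂ = -0.45 − 0.05·(-0.729) = -0.41355

-0.41355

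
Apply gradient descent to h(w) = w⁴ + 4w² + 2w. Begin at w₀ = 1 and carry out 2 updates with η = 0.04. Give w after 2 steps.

0.20557056

h′(w) = 4w³ + 8w + 2
Step 1: h′(1) = 14; w₁ = 1 − 0.04·14 = 0.44
Step 2: h′(0.44) = 5.860736; w₂ = 0.44 − 0.04·5.860736 = 0.20557056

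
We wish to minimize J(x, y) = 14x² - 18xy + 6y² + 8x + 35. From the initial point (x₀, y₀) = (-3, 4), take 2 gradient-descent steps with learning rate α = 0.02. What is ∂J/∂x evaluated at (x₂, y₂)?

-3.7696

∇J = (28x - 18y + 8, -18x + 12y)
Step 1: at (-3, 4), ∇J = (-148, 102) → (-3, 4) − 0.02·(-148, 102) = (-0.04, 1.96)
Step 2: at (-0.04, 1.96), ∇J = (-28.4, 24.24) → (-0.04, 1.96) − 0.02·(-28.4, 24.24) = (0.528, 1.4752)
∂J/∂x at (0.528, 1.4752) = -3.7696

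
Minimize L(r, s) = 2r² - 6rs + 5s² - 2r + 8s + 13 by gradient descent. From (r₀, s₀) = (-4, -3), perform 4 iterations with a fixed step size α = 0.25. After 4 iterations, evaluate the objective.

∇L = (4r - 6s - 2, -6r + 10s + 8)
(r₁, s₁) = (-4, -3) − 0.25·(0, 2) = (-4, -3.5)
(r₂, s₂) = (-4, -3.5) − 0.25·(3, -3) = (-4.75, -2.75)
(r₃, s₃) = (-4.75, -2.75) − 0.25·(-4.5, 9) = (-3.625, -5)
(r₄, s₄) = (-3.625, -5) − 0.25·(13.5, -20.25) = (-7, 0.0625)
L(-7, 0.0625) = 128.14453125

128.14453125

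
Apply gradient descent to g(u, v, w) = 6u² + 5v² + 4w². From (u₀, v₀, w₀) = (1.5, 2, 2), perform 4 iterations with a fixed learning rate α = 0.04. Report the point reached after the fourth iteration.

(0.10967424, 0.2592, 0.42762752)

∇g = (12u, 10v, 8w)
Step 1: at (1.5, 2, 2), ∇g = (18, 20, 16) → (1.5, 2, 2) − 0.04·(18, 20, 16) = (0.78, 1.2, 1.36)
Step 2: at (0.78, 1.2, 1.36), ∇g = (9.36, 12, 10.88) → (0.78, 1.2, 1.36) − 0.04·(9.36, 12, 10.88) = (0.4056, 0.72, 0.9248)
Step 3: at (0.4056, 0.72, 0.9248), ∇g = (4.8672, 7.2, 7.3984) → (0.4056, 0.72, 0.9248) − 0.04·(4.8672, 7.2, 7.3984) = (0.210912, 0.432, 0.628864)
Step 4: at (0.210912, 0.432, 0.628864), ∇g = (2.530944, 4.32, 5.030912) → (0.210912, 0.432, 0.628864) − 0.04·(2.530944, 4.32, 5.030912) = (0.10967424, 0.2592, 0.42762752)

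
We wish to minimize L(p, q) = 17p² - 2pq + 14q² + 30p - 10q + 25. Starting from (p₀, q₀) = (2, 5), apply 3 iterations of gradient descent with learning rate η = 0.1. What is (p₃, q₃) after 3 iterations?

∇L = (34p - 2q + 30, -2p + 28q - 10)
Step 1: at (2, 5), ∇L = (88, 126) → (2, 5) − 0.1·(88, 126) = (-6.8, -7.6)
Step 2: at (-6.8, -7.6), ∇L = (-186, -209.2) → (-6.8, -7.6) − 0.1·(-186, -209.2) = (11.8, 13.32)
Step 3: at (11.8, 13.32), ∇L = (404.56, 339.36) → (11.8, 13.32) − 0.1·(404.56, 339.36) = (-28.656, -20.616)

(-28.656, -20.616)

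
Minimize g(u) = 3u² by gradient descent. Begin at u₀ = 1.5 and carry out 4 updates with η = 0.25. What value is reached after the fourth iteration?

g′(u) = 6u
u₁ = 1.5 − 0.25·9 = -0.75
u₂ = -0.75 − 0.25·(-4.5) = 0.375
u₃ = 0.375 − 0.25·2.25 = -0.1875
u₄ = -0.1875 − 0.25·(-1.125) = 0.09375

0.09375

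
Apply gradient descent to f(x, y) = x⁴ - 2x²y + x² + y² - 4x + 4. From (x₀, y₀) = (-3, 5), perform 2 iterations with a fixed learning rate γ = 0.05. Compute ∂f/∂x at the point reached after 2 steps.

∇f = (4x³ - 4xy + 2x - 4, -2x² + 2y)
(x₁, y₁) = (-3, 5) − 0.05·(-58, -8) = (-0.1, 5.4)
(x₂, y₂) = (-0.1, 5.4) − 0.05·(-2.044, 10.78) = (0.0022, 4.861)
∂f/∂x at (0.0022, 4.861) = -4.038376757408

-4.038376757408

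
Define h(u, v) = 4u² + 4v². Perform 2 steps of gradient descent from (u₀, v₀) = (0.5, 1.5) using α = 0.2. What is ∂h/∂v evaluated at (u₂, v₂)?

∇h = (8u, 8v)
Step 1: at (0.5, 1.5), ∇h = (4, 12) → (0.5, 1.5) − 0.2·(4, 12) = (-0.3, -0.9)
Step 2: at (-0.3, -0.9), ∇h = (-2.4, -7.2) → (-0.3, -0.9) − 0.2·(-2.4, -7.2) = (0.18, 0.54)
∂h/∂v at (0.18, 0.54) = 4.32

4.32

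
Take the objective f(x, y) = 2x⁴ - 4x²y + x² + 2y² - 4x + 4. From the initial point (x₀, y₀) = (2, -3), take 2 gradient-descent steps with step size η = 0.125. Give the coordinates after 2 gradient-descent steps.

(1713.5, 72.25)

∇f = (8x³ - 8xy + 2x - 4, -4x² + 4y)
(x₁, y₁) = (2, -3) − 0.125·(112, -28) = (-12, 0.5)
(x₂, y₂) = (-12, 0.5) − 0.125·(-13804, -574) = (1713.5, 72.25)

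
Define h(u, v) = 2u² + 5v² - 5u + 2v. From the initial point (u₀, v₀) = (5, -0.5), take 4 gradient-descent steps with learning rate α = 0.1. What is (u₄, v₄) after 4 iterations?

∇h = (4u - 5, 10v + 2)
(u₁, v₁) = (5, -0.5) − 0.1·(15, -3) = (3.5, -0.2)
(u₂, v₂) = (3.5, -0.2) − 0.1·(9, 0) = (2.6, -0.2)
(u₃, v₃) = (2.6, -0.2) − 0.1·(5.4, 0) = (2.06, -0.2)
(u₄, v₄) = (2.06, -0.2) − 0.1·(3.24, 0) = (1.736, -0.2)

(1.736, -0.2)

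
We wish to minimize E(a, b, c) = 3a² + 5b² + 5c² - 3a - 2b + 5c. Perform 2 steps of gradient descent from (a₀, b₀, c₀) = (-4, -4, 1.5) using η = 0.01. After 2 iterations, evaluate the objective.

116.22051932

∇E = (6a - 3, 10b - 2, 10c + 5)
(a₁, b₁, c₁) = (-4, -4, 1.5) − 0.01·(-27, -42, 20) = (-3.73, -3.58, 1.3)
(a₂, b₂, c₂) = (-3.73, -3.58, 1.3) − 0.01·(-25.38, -37.8, 18) = (-3.4762, -3.202, 1.12)
E(-3.4762, -3.202, 1.12) = 116.22051932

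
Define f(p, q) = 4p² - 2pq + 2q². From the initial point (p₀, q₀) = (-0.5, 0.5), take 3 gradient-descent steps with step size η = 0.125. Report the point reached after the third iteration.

∇f = (8p - 2q, -2p + 4q)
Step 1: at (-0.5, 0.5), ∇f = (-5, 3) → (-0.5, 0.5) − 0.125·(-5, 3) = (0.125, 0.125)
Step 2: at (0.125, 0.125), ∇f = (0.75, 0.25) → (0.125, 0.125) − 0.125·(0.75, 0.25) = (0.03125, 0.09375)
Step 3: at (0.03125, 0.09375), ∇f = (0.0625, 0.3125) → (0.03125, 0.09375) − 0.125·(0.0625, 0.3125) = (0.0234375, 0.0546875)

(0.0234375, 0.0546875)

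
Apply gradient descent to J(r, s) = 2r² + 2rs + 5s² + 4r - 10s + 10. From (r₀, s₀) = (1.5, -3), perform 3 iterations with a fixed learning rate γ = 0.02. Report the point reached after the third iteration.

(1.198048, -1.184512)

∇J = (4r + 2s + 4, 2r + 10s - 10)
Step 1: at (1.5, -3), ∇J = (4, -37) → (1.5, -3) − 0.02·(4, -37) = (1.42, -2.26)
Step 2: at (1.42, -2.26), ∇J = (5.16, -29.76) → (1.42, -2.26) − 0.02·(5.16, -29.76) = (1.3168, -1.6648)
Step 3: at (1.3168, -1.6648), ∇J = (5.9376, -24.0144) → (1.3168, -1.6648) − 0.02·(5.9376, -24.0144) = (1.198048, -1.184512)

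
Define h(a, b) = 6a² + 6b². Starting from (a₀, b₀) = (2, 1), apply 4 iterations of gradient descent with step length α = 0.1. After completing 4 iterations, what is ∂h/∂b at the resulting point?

∇h = (12a, 12b)
(a₁, b₁) = (2, 1) − 0.1·(24, 12) = (-0.4, -0.2)
(a₂, b₂) = (-0.4, -0.2) − 0.1·(-4.8, -2.4) = (0.08, 0.04)
(a₃, b₃) = (0.08, 0.04) − 0.1·(0.96, 0.48) = (-0.016, -0.008)
(a₄, b₄) = (-0.016, -0.008) − 0.1·(-0.192, -0.096) = (0.0032, 0.0016)
∂h/∂b at (0.0032, 0.0016) = 0.0192

0.0192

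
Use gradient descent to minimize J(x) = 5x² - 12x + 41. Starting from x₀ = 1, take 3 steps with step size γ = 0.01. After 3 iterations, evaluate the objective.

33.9062882

J′(x) = 10x - 12
Step 1: J′(1) = -2; x₁ = 1 − 0.01·(-2) = 1.02
Step 2: J′(1.02) = -1.8; x₂ = 1.02 − 0.01·(-1.8) = 1.038
Step 3: J′(1.038) = -1.62; x₃ = 1.038 − 0.01·(-1.62) = 1.0542
J(1.0542) = 33.9062882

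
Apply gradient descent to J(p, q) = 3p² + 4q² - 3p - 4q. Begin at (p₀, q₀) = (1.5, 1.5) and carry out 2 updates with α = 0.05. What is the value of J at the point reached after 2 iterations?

-0.5113

∇J = (6p - 3, 8q - 4)
(p₁, q₁) = (1.5, 1.5) − 0.05·(6, 8) = (1.2, 1.1)
(p₂, q₂) = (1.2, 1.1) − 0.05·(4.2, 4.8) = (0.99, 0.86)
J(0.99, 0.86) = -0.5113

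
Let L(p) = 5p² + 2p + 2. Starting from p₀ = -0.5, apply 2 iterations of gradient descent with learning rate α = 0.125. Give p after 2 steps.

-0.21875

L′(p) = 10p + 2
Step 1: L′(-0.5) = -3; p₁ = -0.5 − 0.125·(-3) = -0.125
Step 2: L′(-0.125) = 0.75; p₂ = -0.125 − 0.125·0.75 = -0.21875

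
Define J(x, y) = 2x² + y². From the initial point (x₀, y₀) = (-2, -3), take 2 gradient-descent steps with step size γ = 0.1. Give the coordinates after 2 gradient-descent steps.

(-0.72, -1.92)

∇J = (4x, 2y)
(x₁, y₁) = (-2, -3) − 0.1·(-8, -6) = (-1.2, -2.4)
(x₂, y₂) = (-1.2, -2.4) − 0.1·(-4.8, -4.8) = (-0.72, -1.92)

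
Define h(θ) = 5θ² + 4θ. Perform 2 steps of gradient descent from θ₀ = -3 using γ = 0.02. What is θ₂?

h′(θ) = 10θ + 4
θ₁ = -3 − 0.02·(-26) = -2.48
θ₂ = -2.48 − 0.02·(-20.8) = -2.064

-2.064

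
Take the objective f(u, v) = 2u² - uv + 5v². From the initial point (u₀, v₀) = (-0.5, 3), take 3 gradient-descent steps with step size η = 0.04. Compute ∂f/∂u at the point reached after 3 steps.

-1.064896

∇f = (4u - v, -u + 10v)
(u₁, v₁) = (-0.5, 3) − 0.04·(-5, 30.5) = (-0.3, 1.78)
(u₂, v₂) = (-0.3, 1.78) − 0.04·(-2.98, 18.1) = (-0.1808, 1.056)
(u₃, v₃) = (-0.1808, 1.056) − 0.04·(-1.7792, 10.7408) = (-0.109632, 0.626368)
∂f/∂u at (-0.109632, 0.626368) = -1.064896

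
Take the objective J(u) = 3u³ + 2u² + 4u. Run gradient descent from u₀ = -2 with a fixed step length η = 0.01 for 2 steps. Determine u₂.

-2.751616

J′(u) = 9u² + 4u + 4
u₁ = -2 − 0.01·32 = -2.32
u₂ = -2.32 − 0.01·43.1616 = -2.751616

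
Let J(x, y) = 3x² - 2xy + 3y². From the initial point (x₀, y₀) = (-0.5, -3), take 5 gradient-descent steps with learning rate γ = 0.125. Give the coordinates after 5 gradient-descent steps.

(-0.0546875, -0.0546875)

∇J = (6x - 2y, -2x + 6y)
(x₁, y₁) = (-0.5, -3) − 0.125·(3, -17) = (-0.875, -0.875)
(x₂, y₂) = (-0.875, -0.875) − 0.125·(-3.5, -3.5) = (-0.4375, -0.4375)
(x₃, y₃) = (-0.4375, -0.4375) − 0.125·(-1.75, -1.75) = (-0.21875, -0.21875)
(x₄, y₄) = (-0.21875, -0.21875) − 0.125·(-0.875, -0.875) = (-0.109375, -0.109375)
(x₅, y₅) = (-0.109375, -0.109375) − 0.125·(-0.4375, -0.4375) = (-0.0546875, -0.0546875)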